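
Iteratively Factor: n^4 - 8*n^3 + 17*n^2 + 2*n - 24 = (n - 2)*(n^3 - 6*n^2 + 5*n + 12) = (n - 3)*(n - 2)*(n^2 - 3*n - 4) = (n - 4)*(n - 3)*(n - 2)*(n + 1)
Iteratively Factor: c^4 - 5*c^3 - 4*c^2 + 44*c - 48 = (c - 4)*(c^3 - c^2 - 8*c + 12) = (c - 4)*(c + 3)*(c^2 - 4*c + 4) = (c - 4)*(c - 2)*(c + 3)*(c - 2)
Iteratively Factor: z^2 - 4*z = (z - 4)*(z)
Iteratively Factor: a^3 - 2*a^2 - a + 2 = (a - 1)*(a^2 - a - 2) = (a - 2)*(a - 1)*(a + 1)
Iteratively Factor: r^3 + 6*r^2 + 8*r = (r + 2)*(r^2 + 4*r) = r*(r + 2)*(r + 4)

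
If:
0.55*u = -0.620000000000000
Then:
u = -1.13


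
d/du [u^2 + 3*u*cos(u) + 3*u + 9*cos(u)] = -3*u*sin(u) + 2*u - 9*sin(u) + 3*cos(u) + 3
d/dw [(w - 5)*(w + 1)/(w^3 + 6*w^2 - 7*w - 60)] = (-w^4 + 8*w^3 + 32*w^2 - 60*w + 205)/(w^6 + 12*w^5 + 22*w^4 - 204*w^3 - 671*w^2 + 840*w + 3600)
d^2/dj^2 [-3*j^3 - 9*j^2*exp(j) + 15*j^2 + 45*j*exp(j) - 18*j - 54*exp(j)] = -9*j^2*exp(j) + 9*j*exp(j) - 18*j + 18*exp(j) + 30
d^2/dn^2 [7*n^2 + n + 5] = 14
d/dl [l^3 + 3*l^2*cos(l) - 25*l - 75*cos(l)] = -3*l^2*sin(l) + 3*l^2 + 6*l*cos(l) + 75*sin(l) - 25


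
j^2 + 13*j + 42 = (j + 6)*(j + 7)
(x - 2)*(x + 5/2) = x^2 + x/2 - 5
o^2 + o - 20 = (o - 4)*(o + 5)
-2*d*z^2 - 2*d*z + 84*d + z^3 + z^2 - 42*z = (-2*d + z)*(z - 6)*(z + 7)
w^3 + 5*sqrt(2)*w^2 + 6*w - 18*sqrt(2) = (w - sqrt(2))*(w + 3*sqrt(2))^2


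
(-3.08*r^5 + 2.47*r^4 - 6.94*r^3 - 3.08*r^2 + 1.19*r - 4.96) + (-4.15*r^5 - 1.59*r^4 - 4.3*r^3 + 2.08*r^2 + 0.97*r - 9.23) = -7.23*r^5 + 0.88*r^4 - 11.24*r^3 - 1.0*r^2 + 2.16*r - 14.19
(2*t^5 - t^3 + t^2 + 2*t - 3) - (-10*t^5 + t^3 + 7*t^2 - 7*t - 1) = 12*t^5 - 2*t^3 - 6*t^2 + 9*t - 2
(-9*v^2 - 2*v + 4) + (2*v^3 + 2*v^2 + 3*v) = 2*v^3 - 7*v^2 + v + 4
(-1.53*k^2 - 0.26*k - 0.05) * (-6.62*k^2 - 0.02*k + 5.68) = 10.1286*k^4 + 1.7518*k^3 - 8.3542*k^2 - 1.4758*k - 0.284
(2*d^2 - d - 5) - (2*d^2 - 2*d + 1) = d - 6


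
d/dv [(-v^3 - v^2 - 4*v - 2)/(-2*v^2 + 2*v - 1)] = (2*v^4 - 4*v^3 - 7*v^2 - 6*v + 8)/(4*v^4 - 8*v^3 + 8*v^2 - 4*v + 1)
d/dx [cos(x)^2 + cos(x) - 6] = -sin(x) - sin(2*x)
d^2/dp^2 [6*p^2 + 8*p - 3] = 12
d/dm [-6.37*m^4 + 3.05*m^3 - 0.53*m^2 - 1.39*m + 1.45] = -25.48*m^3 + 9.15*m^2 - 1.06*m - 1.39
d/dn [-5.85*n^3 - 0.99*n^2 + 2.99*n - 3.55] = -17.55*n^2 - 1.98*n + 2.99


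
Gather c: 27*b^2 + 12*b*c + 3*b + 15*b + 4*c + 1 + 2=27*b^2 + 18*b + c*(12*b + 4) + 3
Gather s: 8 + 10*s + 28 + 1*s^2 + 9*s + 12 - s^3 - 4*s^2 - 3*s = -s^3 - 3*s^2 + 16*s + 48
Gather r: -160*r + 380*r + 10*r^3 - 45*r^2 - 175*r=10*r^3 - 45*r^2 + 45*r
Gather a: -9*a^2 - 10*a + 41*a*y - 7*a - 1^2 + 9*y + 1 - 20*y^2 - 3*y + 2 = -9*a^2 + a*(41*y - 17) - 20*y^2 + 6*y + 2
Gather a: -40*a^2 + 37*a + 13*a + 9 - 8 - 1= -40*a^2 + 50*a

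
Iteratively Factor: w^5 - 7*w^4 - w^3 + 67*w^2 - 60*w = (w - 4)*(w^4 - 3*w^3 - 13*w^2 + 15*w) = w*(w - 4)*(w^3 - 3*w^2 - 13*w + 15) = w*(w - 4)*(w - 1)*(w^2 - 2*w - 15) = w*(w - 5)*(w - 4)*(w - 1)*(w + 3)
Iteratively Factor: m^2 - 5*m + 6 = (m - 2)*(m - 3)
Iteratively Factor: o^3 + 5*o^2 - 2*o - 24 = (o - 2)*(o^2 + 7*o + 12) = (o - 2)*(o + 3)*(o + 4)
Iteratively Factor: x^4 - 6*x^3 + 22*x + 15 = (x - 5)*(x^3 - x^2 - 5*x - 3) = (x - 5)*(x + 1)*(x^2 - 2*x - 3) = (x - 5)*(x - 3)*(x + 1)*(x + 1)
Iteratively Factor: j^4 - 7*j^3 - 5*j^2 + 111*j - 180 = (j - 3)*(j^3 - 4*j^2 - 17*j + 60) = (j - 5)*(j - 3)*(j^2 + j - 12) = (j - 5)*(j - 3)^2*(j + 4)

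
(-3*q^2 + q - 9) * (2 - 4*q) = 12*q^3 - 10*q^2 + 38*q - 18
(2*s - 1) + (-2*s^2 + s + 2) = -2*s^2 + 3*s + 1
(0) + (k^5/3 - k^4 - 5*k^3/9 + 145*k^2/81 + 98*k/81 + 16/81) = k^5/3 - k^4 - 5*k^3/9 + 145*k^2/81 + 98*k/81 + 16/81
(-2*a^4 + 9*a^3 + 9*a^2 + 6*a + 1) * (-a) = 2*a^5 - 9*a^4 - 9*a^3 - 6*a^2 - a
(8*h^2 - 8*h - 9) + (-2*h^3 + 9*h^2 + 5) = -2*h^3 + 17*h^2 - 8*h - 4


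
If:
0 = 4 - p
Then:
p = 4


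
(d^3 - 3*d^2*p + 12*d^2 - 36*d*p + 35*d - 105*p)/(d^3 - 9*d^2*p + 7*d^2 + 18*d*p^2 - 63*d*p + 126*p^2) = (-d - 5)/(-d + 6*p)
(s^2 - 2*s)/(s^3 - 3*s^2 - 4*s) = (2 - s)/(-s^2 + 3*s + 4)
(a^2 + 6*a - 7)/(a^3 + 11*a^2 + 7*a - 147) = (a - 1)/(a^2 + 4*a - 21)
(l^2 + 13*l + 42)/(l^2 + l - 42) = (l + 6)/(l - 6)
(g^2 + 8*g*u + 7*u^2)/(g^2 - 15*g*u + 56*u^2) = (g^2 + 8*g*u + 7*u^2)/(g^2 - 15*g*u + 56*u^2)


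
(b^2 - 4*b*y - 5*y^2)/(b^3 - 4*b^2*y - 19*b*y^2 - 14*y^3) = (-b + 5*y)/(-b^2 + 5*b*y + 14*y^2)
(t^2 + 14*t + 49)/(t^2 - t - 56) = (t + 7)/(t - 8)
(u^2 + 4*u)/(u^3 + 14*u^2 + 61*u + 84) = u/(u^2 + 10*u + 21)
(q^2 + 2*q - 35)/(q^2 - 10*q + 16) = (q^2 + 2*q - 35)/(q^2 - 10*q + 16)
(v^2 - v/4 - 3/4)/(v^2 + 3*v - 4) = (v + 3/4)/(v + 4)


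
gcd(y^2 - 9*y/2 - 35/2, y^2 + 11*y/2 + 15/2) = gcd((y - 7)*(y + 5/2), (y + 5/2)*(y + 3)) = y + 5/2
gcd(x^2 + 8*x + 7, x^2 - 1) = x + 1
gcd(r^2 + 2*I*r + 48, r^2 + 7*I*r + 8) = r + 8*I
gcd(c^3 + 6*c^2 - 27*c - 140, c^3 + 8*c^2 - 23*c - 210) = c^2 + 2*c - 35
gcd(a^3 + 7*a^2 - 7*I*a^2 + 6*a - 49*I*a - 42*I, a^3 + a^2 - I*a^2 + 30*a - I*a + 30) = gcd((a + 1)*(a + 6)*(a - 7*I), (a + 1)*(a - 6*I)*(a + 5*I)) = a + 1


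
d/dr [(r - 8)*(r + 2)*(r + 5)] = 3*r^2 - 2*r - 46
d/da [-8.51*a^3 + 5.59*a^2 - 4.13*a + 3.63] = -25.53*a^2 + 11.18*a - 4.13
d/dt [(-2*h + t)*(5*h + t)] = 3*h + 2*t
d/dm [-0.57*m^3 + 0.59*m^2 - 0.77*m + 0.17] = -1.71*m^2 + 1.18*m - 0.77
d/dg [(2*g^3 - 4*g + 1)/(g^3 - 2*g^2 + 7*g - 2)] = (-4*g^4 + 36*g^3 - 23*g^2 + 4*g + 1)/(g^6 - 4*g^5 + 18*g^4 - 32*g^3 + 57*g^2 - 28*g + 4)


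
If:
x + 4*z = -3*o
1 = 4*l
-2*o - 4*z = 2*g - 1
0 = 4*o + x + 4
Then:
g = 9/2 - 6*z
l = 1/4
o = 4*z - 4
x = 12 - 16*z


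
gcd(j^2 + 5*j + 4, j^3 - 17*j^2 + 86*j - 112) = 1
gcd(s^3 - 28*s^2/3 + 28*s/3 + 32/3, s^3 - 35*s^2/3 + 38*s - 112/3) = s - 2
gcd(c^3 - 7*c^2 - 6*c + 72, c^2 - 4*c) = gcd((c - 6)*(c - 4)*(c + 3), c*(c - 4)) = c - 4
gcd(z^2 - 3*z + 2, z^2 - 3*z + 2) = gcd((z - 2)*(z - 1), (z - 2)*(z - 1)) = z^2 - 3*z + 2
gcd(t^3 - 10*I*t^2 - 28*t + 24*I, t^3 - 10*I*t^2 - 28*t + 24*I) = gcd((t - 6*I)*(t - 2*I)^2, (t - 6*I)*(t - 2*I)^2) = t^3 - 10*I*t^2 - 28*t + 24*I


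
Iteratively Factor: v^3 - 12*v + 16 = (v - 2)*(v^2 + 2*v - 8) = (v - 2)*(v + 4)*(v - 2)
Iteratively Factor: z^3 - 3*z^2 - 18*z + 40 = (z - 2)*(z^2 - z - 20) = (z - 2)*(z + 4)*(z - 5)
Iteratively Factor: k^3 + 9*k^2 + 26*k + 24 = (k + 4)*(k^2 + 5*k + 6) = (k + 2)*(k + 4)*(k + 3)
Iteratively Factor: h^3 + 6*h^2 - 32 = (h + 4)*(h^2 + 2*h - 8) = (h + 4)^2*(h - 2)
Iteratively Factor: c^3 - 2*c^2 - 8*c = (c + 2)*(c^2 - 4*c) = c*(c + 2)*(c - 4)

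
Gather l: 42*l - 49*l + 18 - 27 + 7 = -7*l - 2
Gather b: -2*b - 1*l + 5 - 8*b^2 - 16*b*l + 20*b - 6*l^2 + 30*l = -8*b^2 + b*(18 - 16*l) - 6*l^2 + 29*l + 5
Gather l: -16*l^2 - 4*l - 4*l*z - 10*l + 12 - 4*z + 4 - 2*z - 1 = -16*l^2 + l*(-4*z - 14) - 6*z + 15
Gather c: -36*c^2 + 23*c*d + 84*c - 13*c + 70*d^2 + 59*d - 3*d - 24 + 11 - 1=-36*c^2 + c*(23*d + 71) + 70*d^2 + 56*d - 14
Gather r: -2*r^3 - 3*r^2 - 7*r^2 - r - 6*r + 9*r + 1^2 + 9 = -2*r^3 - 10*r^2 + 2*r + 10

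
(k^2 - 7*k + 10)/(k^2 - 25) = (k - 2)/(k + 5)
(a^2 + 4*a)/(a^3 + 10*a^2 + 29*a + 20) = a/(a^2 + 6*a + 5)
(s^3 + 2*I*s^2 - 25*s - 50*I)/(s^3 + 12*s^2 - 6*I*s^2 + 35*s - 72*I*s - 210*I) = (s^2 + s*(-5 + 2*I) - 10*I)/(s^2 + s*(7 - 6*I) - 42*I)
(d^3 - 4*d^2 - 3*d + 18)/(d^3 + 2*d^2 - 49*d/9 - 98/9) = 9*(d^2 - 6*d + 9)/(9*d^2 - 49)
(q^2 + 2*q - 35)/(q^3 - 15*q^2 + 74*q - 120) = (q + 7)/(q^2 - 10*q + 24)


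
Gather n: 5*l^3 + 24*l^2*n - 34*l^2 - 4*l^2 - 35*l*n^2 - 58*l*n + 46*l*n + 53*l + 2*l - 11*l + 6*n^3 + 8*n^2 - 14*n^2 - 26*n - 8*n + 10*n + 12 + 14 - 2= 5*l^3 - 38*l^2 + 44*l + 6*n^3 + n^2*(-35*l - 6) + n*(24*l^2 - 12*l - 24) + 24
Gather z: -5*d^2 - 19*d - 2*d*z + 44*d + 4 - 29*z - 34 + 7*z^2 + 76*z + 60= -5*d^2 + 25*d + 7*z^2 + z*(47 - 2*d) + 30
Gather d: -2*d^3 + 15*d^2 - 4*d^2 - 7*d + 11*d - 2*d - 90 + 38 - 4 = -2*d^3 + 11*d^2 + 2*d - 56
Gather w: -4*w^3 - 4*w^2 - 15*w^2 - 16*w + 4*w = -4*w^3 - 19*w^2 - 12*w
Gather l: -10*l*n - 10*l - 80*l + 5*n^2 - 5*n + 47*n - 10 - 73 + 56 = l*(-10*n - 90) + 5*n^2 + 42*n - 27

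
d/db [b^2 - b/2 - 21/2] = 2*b - 1/2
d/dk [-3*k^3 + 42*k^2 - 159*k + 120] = -9*k^2 + 84*k - 159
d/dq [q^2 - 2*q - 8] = 2*q - 2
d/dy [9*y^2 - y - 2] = 18*y - 1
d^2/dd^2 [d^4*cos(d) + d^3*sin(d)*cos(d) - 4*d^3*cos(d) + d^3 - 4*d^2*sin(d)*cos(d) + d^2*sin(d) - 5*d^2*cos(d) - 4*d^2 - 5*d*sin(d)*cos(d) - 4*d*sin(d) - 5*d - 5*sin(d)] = -d^4*cos(d) - 8*d^3*sin(d) - 2*d^3*sin(2*d) + 4*d^3*cos(d) + 23*d^2*sin(d) + 8*d^2*sin(2*d) + 17*d^2*cos(d) + 6*d^2*cos(2*d) + 24*d*sin(d) + 13*d*sin(2*d) - 20*d*cos(d) - 16*d*cos(2*d) + 6*d + 7*sin(d) - 4*sin(2*d) - 18*cos(d) - 10*cos(2*d) - 8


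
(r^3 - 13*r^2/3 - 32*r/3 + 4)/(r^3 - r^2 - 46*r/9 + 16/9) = 3*(r - 6)/(3*r - 8)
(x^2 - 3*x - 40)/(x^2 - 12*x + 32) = (x + 5)/(x - 4)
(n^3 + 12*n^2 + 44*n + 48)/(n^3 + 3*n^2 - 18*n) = (n^2 + 6*n + 8)/(n*(n - 3))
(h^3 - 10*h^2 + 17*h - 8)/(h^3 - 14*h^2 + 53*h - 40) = (h - 1)/(h - 5)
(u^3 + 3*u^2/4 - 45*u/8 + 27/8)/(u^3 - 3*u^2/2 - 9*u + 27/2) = (u - 3/4)/(u - 3)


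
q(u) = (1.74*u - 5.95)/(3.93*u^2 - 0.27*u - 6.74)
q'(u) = (0.27 - 7.86*u)*(1.74*u - 5.95)/(3.93*u^2 - 0.27*u - 6.74)^2 + 1.74/(3.93*u^2 - 0.27*u - 6.74)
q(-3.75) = -0.25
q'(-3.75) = -0.12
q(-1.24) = 22.37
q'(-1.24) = -623.03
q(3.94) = 0.02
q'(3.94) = 0.02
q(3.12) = -0.02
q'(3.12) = 0.07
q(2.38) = -0.12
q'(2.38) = 0.27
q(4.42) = 0.03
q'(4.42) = 0.01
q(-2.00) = -0.99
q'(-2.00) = -1.48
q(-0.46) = 1.17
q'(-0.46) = -1.08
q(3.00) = -0.03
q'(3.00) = 0.08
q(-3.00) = -0.38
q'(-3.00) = -0.25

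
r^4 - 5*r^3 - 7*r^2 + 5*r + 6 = (r - 6)*(r - 1)*(r + 1)^2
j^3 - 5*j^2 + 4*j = j*(j - 4)*(j - 1)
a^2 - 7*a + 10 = (a - 5)*(a - 2)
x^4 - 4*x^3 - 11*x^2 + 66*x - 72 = (x - 3)^2*(x - 2)*(x + 4)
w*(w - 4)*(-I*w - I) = -I*w^3 + 3*I*w^2 + 4*I*w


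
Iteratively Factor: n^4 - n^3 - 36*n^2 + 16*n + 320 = (n + 4)*(n^3 - 5*n^2 - 16*n + 80) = (n - 5)*(n + 4)*(n^2 - 16) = (n - 5)*(n - 4)*(n + 4)*(n + 4)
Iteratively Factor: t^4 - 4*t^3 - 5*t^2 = (t)*(t^3 - 4*t^2 - 5*t) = t*(t + 1)*(t^2 - 5*t) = t^2*(t + 1)*(t - 5)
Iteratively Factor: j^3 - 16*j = (j + 4)*(j^2 - 4*j) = (j - 4)*(j + 4)*(j)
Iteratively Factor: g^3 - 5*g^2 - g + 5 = (g - 1)*(g^2 - 4*g - 5) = (g - 5)*(g - 1)*(g + 1)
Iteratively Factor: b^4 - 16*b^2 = (b - 4)*(b^3 + 4*b^2) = b*(b - 4)*(b^2 + 4*b) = b^2*(b - 4)*(b + 4)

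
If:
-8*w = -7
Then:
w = 7/8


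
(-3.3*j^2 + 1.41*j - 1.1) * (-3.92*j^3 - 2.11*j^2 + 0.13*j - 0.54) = 12.936*j^5 + 1.4358*j^4 + 0.9079*j^3 + 4.2863*j^2 - 0.9044*j + 0.594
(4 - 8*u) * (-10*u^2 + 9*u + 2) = 80*u^3 - 112*u^2 + 20*u + 8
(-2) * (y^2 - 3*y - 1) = -2*y^2 + 6*y + 2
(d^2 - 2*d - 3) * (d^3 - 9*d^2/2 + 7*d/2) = d^5 - 13*d^4/2 + 19*d^3/2 + 13*d^2/2 - 21*d/2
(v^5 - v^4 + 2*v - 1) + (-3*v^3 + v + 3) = v^5 - v^4 - 3*v^3 + 3*v + 2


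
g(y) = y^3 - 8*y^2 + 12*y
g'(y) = 3*y^2 - 16*y + 12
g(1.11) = 4.83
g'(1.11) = -2.06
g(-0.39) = -5.96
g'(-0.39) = 18.70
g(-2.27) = -80.16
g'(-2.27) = 63.78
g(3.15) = -10.32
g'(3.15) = -8.63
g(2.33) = -2.82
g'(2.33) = -8.99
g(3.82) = -15.16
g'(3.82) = -5.34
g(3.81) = -15.10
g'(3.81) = -5.41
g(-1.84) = -55.39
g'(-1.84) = 51.60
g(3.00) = -9.00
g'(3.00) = -9.00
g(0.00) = 0.00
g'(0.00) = 12.00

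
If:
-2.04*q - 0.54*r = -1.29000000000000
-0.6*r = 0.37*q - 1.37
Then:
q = 0.03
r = 2.26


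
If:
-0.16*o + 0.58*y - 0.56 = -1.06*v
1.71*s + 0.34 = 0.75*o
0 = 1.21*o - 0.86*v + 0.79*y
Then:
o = 0.42061135371179 - 1.16698689956332*y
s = -0.511836359457596*y - 0.0143517454480451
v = 0.5917903930131 - 0.723318777292576*y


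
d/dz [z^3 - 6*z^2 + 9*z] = 3*z^2 - 12*z + 9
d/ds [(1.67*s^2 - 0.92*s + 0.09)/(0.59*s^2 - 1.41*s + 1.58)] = (-1.8119*s^2 + 5.171*s - 1.3267)/(0.3481*s^4 - 1.6638*s^3 + 3.8525*s^2 - 4.4556*s + 2.4964)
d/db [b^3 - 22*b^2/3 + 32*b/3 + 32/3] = 3*b^2 - 44*b/3 + 32/3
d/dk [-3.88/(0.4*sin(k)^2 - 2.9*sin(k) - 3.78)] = (3.104*sin(k) - 11.252)*cos(k)/(-0.4*sin(k)^2 + 2.9*sin(k) + 3.78)^2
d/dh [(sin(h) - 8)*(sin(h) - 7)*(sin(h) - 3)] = (3*sin(h)^2 - 36*sin(h) + 101)*cos(h)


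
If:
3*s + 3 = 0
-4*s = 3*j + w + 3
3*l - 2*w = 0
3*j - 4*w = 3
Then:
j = 7/15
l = -4/15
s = -1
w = -2/5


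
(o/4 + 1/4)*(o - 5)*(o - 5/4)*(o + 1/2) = o^4/4 - 19*o^3/16 - 21*o^2/32 + 25*o/16 + 25/32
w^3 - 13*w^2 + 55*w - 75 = (w - 5)^2*(w - 3)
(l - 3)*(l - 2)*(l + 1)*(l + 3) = l^4 - l^3 - 11*l^2 + 9*l + 18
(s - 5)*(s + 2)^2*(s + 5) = s^4 + 4*s^3 - 21*s^2 - 100*s - 100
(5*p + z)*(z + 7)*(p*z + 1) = 5*p^2*z^2 + 35*p^2*z + p*z^3 + 7*p*z^2 + 5*p*z + 35*p + z^2 + 7*z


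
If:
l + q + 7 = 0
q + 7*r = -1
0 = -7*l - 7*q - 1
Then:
No Solution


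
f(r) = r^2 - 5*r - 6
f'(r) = 2*r - 5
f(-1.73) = 5.64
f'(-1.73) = -8.46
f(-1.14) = 1.00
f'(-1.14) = -7.28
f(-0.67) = -2.20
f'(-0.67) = -6.34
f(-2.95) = 17.45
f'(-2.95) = -10.90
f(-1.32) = 2.34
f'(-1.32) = -7.64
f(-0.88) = -0.83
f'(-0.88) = -6.76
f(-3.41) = 22.68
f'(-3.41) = -11.82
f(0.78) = -9.29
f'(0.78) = -3.44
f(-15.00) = 294.00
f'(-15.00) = -35.00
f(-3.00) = 18.00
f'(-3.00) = -11.00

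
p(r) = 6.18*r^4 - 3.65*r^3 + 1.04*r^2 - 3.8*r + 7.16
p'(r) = 24.72*r^3 - 10.95*r^2 + 2.08*r - 3.8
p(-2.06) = 162.60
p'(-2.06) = -270.65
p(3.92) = 1247.64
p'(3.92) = 1325.13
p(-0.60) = 11.40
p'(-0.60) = -14.33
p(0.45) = 5.58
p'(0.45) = -2.83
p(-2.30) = 238.75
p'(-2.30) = -367.28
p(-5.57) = 6639.87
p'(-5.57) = -4626.94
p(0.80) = 5.45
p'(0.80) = 3.51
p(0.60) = 5.27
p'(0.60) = -1.15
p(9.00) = 37943.33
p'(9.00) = 17148.85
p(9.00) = 37943.33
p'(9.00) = 17148.85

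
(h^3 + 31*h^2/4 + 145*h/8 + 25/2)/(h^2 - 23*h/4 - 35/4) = (h^2 + 13*h/2 + 10)/(h - 7)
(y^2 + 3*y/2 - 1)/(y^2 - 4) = (y - 1/2)/(y - 2)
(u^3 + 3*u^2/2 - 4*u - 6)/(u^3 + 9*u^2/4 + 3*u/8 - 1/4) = 4*(2*u^2 - u - 6)/(8*u^2 + 2*u - 1)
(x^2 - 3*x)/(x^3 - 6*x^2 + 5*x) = (x - 3)/(x^2 - 6*x + 5)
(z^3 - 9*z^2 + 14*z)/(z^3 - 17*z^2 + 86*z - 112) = z/(z - 8)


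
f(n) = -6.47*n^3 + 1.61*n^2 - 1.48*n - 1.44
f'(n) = -19.41*n^2 + 3.22*n - 1.48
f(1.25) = -13.41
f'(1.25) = -27.78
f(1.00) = -7.78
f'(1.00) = -17.67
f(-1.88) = 50.02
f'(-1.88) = -76.14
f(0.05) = -1.51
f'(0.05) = -1.37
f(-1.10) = 10.75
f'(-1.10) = -28.51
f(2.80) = -134.99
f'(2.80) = -144.64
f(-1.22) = 14.51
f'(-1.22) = -34.30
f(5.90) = -1282.93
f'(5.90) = -658.14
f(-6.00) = 1462.92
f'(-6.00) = -719.56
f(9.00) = -4600.98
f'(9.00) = -1544.71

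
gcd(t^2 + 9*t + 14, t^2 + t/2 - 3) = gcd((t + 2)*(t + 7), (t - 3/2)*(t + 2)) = t + 2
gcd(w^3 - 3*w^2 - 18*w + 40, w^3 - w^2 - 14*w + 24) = w^2 + 2*w - 8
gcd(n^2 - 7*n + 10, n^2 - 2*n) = n - 2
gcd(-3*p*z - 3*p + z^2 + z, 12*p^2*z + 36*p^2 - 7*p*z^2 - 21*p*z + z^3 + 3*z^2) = -3*p + z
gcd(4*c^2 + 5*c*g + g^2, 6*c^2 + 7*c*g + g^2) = c + g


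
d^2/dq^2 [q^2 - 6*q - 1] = 2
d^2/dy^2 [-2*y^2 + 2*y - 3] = -4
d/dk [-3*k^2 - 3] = -6*k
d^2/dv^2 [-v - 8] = 0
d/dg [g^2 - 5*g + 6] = 2*g - 5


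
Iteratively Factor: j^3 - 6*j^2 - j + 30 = (j - 3)*(j^2 - 3*j - 10) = (j - 5)*(j - 3)*(j + 2)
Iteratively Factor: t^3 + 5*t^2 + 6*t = (t + 3)*(t^2 + 2*t) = t*(t + 3)*(t + 2)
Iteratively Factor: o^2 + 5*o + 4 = (o + 1)*(o + 4)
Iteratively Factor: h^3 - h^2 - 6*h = (h - 3)*(h^2 + 2*h) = (h - 3)*(h + 2)*(h)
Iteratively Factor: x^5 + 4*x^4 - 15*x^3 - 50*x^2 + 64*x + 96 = (x - 2)*(x^4 + 6*x^3 - 3*x^2 - 56*x - 48) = (x - 3)*(x - 2)*(x^3 + 9*x^2 + 24*x + 16) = (x - 3)*(x - 2)*(x + 4)*(x^2 + 5*x + 4) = (x - 3)*(x - 2)*(x + 1)*(x + 4)*(x + 4)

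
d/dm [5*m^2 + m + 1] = 10*m + 1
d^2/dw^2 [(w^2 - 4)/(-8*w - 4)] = 15/(2*(8*w^3 + 12*w^2 + 6*w + 1))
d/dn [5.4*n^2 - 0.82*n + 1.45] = 10.8*n - 0.82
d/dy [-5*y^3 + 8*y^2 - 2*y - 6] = -15*y^2 + 16*y - 2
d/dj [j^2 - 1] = 2*j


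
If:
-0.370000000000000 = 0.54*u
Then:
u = -0.69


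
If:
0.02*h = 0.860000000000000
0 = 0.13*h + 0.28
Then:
No Solution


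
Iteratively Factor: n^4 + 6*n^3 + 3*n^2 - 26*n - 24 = (n + 1)*(n^3 + 5*n^2 - 2*n - 24) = (n - 2)*(n + 1)*(n^2 + 7*n + 12) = (n - 2)*(n + 1)*(n + 4)*(n + 3)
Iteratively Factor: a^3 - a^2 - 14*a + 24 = (a + 4)*(a^2 - 5*a + 6) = (a - 3)*(a + 4)*(a - 2)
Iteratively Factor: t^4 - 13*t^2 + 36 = (t - 3)*(t^3 + 3*t^2 - 4*t - 12) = (t - 3)*(t + 3)*(t^2 - 4) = (t - 3)*(t - 2)*(t + 3)*(t + 2)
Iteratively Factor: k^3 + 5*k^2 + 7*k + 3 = (k + 1)*(k^2 + 4*k + 3) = (k + 1)^2*(k + 3)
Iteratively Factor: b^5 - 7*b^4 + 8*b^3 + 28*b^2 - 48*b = (b - 3)*(b^4 - 4*b^3 - 4*b^2 + 16*b) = (b - 3)*(b + 2)*(b^3 - 6*b^2 + 8*b) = (b - 3)*(b - 2)*(b + 2)*(b^2 - 4*b) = b*(b - 3)*(b - 2)*(b + 2)*(b - 4)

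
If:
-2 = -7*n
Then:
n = 2/7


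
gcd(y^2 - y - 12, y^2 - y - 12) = y^2 - y - 12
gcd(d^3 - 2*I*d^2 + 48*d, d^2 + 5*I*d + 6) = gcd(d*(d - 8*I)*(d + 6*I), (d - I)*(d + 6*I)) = d + 6*I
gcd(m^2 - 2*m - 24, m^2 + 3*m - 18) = 1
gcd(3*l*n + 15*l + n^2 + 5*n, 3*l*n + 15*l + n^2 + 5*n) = 3*l*n + 15*l + n^2 + 5*n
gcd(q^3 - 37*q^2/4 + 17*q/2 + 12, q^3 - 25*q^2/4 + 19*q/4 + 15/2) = q^2 - 5*q/4 - 3/2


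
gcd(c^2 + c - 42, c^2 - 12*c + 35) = 1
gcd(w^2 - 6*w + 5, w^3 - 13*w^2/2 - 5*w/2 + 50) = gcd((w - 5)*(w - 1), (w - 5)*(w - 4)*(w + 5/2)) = w - 5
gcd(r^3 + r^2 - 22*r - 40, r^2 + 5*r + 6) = r + 2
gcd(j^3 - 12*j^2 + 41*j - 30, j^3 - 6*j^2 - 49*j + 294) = j - 6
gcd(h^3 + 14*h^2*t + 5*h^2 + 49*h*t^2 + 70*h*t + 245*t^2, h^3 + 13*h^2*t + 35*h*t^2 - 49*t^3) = h^2 + 14*h*t + 49*t^2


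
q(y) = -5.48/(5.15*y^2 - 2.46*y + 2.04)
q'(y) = -5.48*(2.46 - 10.3*y)/(5.15*y^2 - 2.46*y + 2.04)^2 = (56.444*y - 13.4808)/(5.15*y^2 - 2.46*y + 2.04)^2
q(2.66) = -0.17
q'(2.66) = 0.13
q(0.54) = -2.48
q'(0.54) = 3.47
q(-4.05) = -0.06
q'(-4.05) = -0.03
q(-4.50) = -0.05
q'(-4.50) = -0.02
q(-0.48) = -1.24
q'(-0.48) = -2.09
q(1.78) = -0.39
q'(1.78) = 0.45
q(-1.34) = -0.38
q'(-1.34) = -0.42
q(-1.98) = -0.20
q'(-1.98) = -0.17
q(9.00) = -0.01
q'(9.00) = 0.00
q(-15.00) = -0.00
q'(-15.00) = -0.00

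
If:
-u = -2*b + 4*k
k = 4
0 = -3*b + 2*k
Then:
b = 8/3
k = 4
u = -32/3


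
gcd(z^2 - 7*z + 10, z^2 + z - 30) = z - 5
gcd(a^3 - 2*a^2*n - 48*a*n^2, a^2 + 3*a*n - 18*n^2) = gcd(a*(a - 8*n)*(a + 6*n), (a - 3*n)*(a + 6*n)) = a + 6*n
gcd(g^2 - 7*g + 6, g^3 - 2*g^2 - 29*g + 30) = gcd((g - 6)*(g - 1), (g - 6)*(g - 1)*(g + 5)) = g^2 - 7*g + 6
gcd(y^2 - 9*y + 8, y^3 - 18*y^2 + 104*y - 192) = y - 8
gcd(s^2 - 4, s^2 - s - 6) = s + 2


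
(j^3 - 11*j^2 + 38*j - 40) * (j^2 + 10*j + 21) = j^5 - j^4 - 51*j^3 + 109*j^2 + 398*j - 840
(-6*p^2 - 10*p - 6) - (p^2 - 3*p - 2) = -7*p^2 - 7*p - 4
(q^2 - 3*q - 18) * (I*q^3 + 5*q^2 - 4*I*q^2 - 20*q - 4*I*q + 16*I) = I*q^5 + 5*q^4 - 7*I*q^4 - 35*q^3 - 10*I*q^3 - 30*q^2 + 100*I*q^2 + 360*q + 24*I*q - 288*I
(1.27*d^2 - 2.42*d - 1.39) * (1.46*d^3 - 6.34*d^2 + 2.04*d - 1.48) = 1.8542*d^5 - 11.585*d^4 + 15.9042*d^3 + 1.9962*d^2 + 0.746*d + 2.0572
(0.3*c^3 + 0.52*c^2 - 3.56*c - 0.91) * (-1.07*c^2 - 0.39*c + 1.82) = -0.321*c^5 - 0.6734*c^4 + 4.1524*c^3 + 3.3085*c^2 - 6.1243*c - 1.6562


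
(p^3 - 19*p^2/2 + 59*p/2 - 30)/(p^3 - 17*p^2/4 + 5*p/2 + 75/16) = 8*(p^2 - 7*p + 12)/(8*p^2 - 14*p - 15)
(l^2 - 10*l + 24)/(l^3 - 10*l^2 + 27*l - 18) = (l - 4)/(l^2 - 4*l + 3)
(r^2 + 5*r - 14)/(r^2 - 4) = (r + 7)/(r + 2)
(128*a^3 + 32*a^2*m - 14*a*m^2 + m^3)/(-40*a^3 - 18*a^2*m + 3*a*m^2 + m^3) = (-64*a^2 + 16*a*m - m^2)/(20*a^2 - a*m - m^2)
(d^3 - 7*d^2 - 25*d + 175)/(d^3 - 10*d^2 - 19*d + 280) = (d - 5)/(d - 8)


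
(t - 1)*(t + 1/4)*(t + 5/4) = t^3 + t^2/2 - 19*t/16 - 5/16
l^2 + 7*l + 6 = (l + 1)*(l + 6)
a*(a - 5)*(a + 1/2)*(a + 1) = a^4 - 7*a^3/2 - 7*a^2 - 5*a/2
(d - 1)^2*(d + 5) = d^3 + 3*d^2 - 9*d + 5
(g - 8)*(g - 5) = g^2 - 13*g + 40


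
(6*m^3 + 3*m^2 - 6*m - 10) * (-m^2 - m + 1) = -6*m^5 - 9*m^4 + 9*m^3 + 19*m^2 + 4*m - 10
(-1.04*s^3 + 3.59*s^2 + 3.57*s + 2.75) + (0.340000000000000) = -1.04*s^3 + 3.59*s^2 + 3.57*s + 3.09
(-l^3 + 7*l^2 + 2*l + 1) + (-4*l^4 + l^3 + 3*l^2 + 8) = -4*l^4 + 10*l^2 + 2*l + 9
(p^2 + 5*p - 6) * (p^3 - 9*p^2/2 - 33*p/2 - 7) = p^5 + p^4/2 - 45*p^3 - 125*p^2/2 + 64*p + 42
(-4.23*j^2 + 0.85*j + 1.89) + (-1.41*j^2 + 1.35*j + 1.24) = -5.64*j^2 + 2.2*j + 3.13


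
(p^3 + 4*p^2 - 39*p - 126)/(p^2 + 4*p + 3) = (p^2 + p - 42)/(p + 1)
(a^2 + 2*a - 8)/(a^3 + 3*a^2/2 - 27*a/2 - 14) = 2*(a - 2)/(2*a^2 - 5*a - 7)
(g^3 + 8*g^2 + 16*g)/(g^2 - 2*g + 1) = g*(g^2 + 8*g + 16)/(g^2 - 2*g + 1)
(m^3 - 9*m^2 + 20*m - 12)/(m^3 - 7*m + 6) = (m - 6)/(m + 3)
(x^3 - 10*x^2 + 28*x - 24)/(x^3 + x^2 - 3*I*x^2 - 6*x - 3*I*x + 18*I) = (x^2 - 8*x + 12)/(x^2 + 3*x*(1 - I) - 9*I)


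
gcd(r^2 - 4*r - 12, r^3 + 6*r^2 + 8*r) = r + 2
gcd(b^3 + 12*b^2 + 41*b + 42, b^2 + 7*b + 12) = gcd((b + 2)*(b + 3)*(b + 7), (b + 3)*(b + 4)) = b + 3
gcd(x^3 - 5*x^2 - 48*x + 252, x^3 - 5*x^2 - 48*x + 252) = x^3 - 5*x^2 - 48*x + 252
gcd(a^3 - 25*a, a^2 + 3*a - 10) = a + 5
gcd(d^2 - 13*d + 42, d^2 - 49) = d - 7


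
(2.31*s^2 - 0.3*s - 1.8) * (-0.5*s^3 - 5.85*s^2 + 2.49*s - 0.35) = -1.155*s^5 - 13.3635*s^4 + 8.4069*s^3 + 8.9745*s^2 - 4.377*s + 0.63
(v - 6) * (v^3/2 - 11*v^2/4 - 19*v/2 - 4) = v^4/2 - 23*v^3/4 + 7*v^2 + 53*v + 24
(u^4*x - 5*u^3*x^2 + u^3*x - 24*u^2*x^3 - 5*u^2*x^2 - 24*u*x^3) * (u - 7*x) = u^5*x - 12*u^4*x^2 + u^4*x + 11*u^3*x^3 - 12*u^3*x^2 + 168*u^2*x^4 + 11*u^2*x^3 + 168*u*x^4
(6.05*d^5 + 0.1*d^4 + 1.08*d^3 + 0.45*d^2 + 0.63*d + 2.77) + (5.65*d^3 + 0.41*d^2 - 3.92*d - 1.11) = 6.05*d^5 + 0.1*d^4 + 6.73*d^3 + 0.86*d^2 - 3.29*d + 1.66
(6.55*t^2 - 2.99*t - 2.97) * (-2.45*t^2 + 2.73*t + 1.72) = -16.0475*t^4 + 25.207*t^3 + 10.3798*t^2 - 13.2509*t - 5.1084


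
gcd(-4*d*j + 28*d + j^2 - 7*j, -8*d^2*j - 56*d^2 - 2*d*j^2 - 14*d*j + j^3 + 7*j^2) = 4*d - j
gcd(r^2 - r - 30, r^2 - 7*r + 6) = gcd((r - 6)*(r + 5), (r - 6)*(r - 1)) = r - 6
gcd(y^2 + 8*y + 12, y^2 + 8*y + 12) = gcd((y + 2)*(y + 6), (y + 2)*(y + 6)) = y^2 + 8*y + 12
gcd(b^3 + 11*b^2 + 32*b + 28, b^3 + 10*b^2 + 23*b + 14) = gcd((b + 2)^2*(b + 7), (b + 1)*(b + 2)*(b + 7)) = b^2 + 9*b + 14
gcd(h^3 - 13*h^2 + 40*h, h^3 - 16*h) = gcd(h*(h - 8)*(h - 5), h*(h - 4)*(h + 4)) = h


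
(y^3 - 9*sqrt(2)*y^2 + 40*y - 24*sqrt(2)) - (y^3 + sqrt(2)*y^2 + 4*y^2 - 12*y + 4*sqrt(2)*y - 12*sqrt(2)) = -10*sqrt(2)*y^2 - 4*y^2 - 4*sqrt(2)*y + 52*y - 12*sqrt(2)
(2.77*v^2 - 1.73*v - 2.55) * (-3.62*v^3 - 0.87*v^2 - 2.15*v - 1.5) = -10.0274*v^5 + 3.8527*v^4 + 4.7806*v^3 + 1.783*v^2 + 8.0775*v + 3.825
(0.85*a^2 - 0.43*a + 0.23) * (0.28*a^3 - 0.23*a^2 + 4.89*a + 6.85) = 0.238*a^5 - 0.3159*a^4 + 4.3198*a^3 + 3.6669*a^2 - 1.8208*a + 1.5755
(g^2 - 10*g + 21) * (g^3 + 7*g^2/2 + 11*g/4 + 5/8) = g^5 - 13*g^4/2 - 45*g^3/4 + 373*g^2/8 + 103*g/2 + 105/8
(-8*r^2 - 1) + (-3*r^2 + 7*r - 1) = -11*r^2 + 7*r - 2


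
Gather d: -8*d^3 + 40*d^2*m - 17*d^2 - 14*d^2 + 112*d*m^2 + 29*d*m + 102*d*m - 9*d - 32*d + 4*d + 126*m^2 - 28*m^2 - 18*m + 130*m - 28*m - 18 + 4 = -8*d^3 + d^2*(40*m - 31) + d*(112*m^2 + 131*m - 37) + 98*m^2 + 84*m - 14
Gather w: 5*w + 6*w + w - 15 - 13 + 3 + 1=12*w - 24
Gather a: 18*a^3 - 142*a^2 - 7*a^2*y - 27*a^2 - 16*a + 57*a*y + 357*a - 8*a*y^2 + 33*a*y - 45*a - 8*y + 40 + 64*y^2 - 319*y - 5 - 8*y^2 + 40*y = 18*a^3 + a^2*(-7*y - 169) + a*(-8*y^2 + 90*y + 296) + 56*y^2 - 287*y + 35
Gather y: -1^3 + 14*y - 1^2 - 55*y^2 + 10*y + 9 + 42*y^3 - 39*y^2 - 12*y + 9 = 42*y^3 - 94*y^2 + 12*y + 16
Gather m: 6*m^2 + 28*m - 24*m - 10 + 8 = 6*m^2 + 4*m - 2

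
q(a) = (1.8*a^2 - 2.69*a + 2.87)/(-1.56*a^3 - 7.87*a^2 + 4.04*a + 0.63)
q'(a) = (3.6*a - 2.69)/(-1.56*a^3 - 7.87*a^2 + 4.04*a + 0.63) + (1.8*a^2 - 2.69*a + 2.87)*(4.68*a^2 + 15.74*a - 4.04)/(-1.56*a^3 - 7.87*a^2 + 4.04*a + 0.63)^2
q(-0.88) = -0.83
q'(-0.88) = -0.76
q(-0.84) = -0.87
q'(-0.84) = -0.86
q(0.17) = 2.28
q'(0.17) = -4.51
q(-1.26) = -0.66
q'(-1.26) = -0.26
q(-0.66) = -1.08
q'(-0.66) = -1.66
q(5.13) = -0.09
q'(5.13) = 0.01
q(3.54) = -0.10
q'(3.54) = 0.01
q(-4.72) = -1.87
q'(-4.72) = 2.30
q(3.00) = -0.11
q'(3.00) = 0.01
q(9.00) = -0.07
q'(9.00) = 0.00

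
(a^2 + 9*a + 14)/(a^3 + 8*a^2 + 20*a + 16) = (a + 7)/(a^2 + 6*a + 8)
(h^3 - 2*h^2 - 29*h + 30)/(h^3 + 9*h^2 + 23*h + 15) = (h^2 - 7*h + 6)/(h^2 + 4*h + 3)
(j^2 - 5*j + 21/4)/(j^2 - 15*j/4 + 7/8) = 2*(2*j - 3)/(4*j - 1)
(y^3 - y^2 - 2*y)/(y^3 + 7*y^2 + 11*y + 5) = y*(y - 2)/(y^2 + 6*y + 5)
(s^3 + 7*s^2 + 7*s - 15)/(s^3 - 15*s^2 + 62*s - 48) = (s^2 + 8*s + 15)/(s^2 - 14*s + 48)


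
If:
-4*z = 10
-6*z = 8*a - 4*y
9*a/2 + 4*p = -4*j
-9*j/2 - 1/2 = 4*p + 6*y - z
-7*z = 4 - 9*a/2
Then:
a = -3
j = 84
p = -645/8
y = -39/4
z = -5/2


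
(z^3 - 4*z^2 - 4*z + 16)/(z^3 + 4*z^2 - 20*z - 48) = (z - 2)/(z + 6)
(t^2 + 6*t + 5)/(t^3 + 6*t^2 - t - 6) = (t + 5)/(t^2 + 5*t - 6)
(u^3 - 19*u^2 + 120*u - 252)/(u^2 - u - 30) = (u^2 - 13*u + 42)/(u + 5)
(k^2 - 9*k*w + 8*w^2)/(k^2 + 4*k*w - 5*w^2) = (k - 8*w)/(k + 5*w)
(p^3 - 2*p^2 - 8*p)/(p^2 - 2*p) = (p^2 - 2*p - 8)/(p - 2)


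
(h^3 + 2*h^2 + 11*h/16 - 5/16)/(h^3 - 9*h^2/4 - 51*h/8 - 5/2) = (4*h^2 + 3*h - 1)/(2*(2*h^2 - 7*h - 4))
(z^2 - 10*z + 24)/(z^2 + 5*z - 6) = (z^2 - 10*z + 24)/(z^2 + 5*z - 6)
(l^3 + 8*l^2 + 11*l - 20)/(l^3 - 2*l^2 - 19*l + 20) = (l + 5)/(l - 5)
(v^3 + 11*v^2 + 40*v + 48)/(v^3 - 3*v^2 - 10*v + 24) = (v^2 + 8*v + 16)/(v^2 - 6*v + 8)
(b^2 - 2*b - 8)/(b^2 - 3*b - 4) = (b + 2)/(b + 1)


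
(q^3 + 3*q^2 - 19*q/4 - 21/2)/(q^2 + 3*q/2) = q + 3/2 - 7/q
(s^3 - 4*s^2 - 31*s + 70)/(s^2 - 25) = (s^2 - 9*s + 14)/(s - 5)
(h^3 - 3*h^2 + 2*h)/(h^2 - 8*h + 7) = h*(h - 2)/(h - 7)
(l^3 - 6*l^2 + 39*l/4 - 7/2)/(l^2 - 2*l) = l - 4 + 7/(4*l)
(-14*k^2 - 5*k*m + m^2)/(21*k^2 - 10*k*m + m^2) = (-2*k - m)/(3*k - m)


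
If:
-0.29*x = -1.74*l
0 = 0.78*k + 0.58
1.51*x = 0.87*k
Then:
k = -0.74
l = -0.07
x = -0.43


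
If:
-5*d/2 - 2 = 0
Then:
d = -4/5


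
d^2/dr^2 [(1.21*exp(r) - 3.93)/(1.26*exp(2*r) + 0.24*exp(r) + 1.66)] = (1.920996*exp(4*r) - 25.322976*exp(3*r) - 18.750312*exp(2*r) + 32.17152*exp(r) + 4.899988)*exp(r)/(2.000376*exp(6*r) + 1.143072*exp(5*r) + 8.123976*exp(4*r) + 3.025728*exp(3*r) + 10.703016*exp(2*r) + 1.984032*exp(r) + 4.574296)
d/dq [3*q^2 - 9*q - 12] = 6*q - 9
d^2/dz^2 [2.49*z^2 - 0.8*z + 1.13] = 4.98000000000000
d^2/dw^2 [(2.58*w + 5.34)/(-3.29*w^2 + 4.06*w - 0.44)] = (-(2.58*w + 5.34)*(6.58*w - 4.06)*(13.16*w - 8.12) + (50.9292*w + 14.1876)*(3.29*w^2 - 4.06*w + 0.44))/(3.29*w^2 - 4.06*w + 0.44)^3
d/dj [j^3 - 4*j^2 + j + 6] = 3*j^2 - 8*j + 1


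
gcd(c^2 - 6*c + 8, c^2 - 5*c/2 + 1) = c - 2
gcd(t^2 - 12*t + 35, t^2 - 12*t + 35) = t^2 - 12*t + 35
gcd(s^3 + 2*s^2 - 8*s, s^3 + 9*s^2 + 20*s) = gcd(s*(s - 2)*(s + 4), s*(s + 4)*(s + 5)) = s^2 + 4*s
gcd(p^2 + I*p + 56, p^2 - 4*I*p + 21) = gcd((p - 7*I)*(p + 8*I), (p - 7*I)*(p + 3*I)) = p - 7*I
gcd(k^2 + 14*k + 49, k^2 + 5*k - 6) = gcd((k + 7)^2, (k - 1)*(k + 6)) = 1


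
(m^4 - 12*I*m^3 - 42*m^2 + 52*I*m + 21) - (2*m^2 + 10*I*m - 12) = m^4 - 12*I*m^3 - 44*m^2 + 42*I*m + 33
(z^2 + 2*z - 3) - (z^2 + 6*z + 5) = -4*z - 8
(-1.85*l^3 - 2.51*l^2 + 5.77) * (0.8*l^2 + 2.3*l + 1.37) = -1.48*l^5 - 6.263*l^4 - 8.3075*l^3 + 1.1773*l^2 + 13.271*l + 7.9049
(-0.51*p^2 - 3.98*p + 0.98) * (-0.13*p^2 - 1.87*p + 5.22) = 0.0663*p^4 + 1.4711*p^3 + 4.653*p^2 - 22.6082*p + 5.1156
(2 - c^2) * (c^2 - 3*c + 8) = -c^4 + 3*c^3 - 6*c^2 - 6*c + 16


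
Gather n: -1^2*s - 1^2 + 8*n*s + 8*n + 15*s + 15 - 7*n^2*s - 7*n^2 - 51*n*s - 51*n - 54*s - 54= n^2*(-7*s - 7) + n*(-43*s - 43) - 40*s - 40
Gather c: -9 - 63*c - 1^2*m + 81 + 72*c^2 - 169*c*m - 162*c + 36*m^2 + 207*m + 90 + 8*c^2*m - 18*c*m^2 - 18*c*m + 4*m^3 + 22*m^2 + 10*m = c^2*(8*m + 72) + c*(-18*m^2 - 187*m - 225) + 4*m^3 + 58*m^2 + 216*m + 162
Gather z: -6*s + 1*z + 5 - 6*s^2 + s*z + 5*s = -6*s^2 - s + z*(s + 1) + 5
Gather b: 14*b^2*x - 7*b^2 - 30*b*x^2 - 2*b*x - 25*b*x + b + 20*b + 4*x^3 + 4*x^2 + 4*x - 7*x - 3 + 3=b^2*(14*x - 7) + b*(-30*x^2 - 27*x + 21) + 4*x^3 + 4*x^2 - 3*x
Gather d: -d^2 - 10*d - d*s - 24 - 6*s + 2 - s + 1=-d^2 + d*(-s - 10) - 7*s - 21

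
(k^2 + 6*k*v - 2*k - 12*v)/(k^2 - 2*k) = (k + 6*v)/k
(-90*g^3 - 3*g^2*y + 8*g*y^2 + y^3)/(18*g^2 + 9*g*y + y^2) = (-15*g^2 + 2*g*y + y^2)/(3*g + y)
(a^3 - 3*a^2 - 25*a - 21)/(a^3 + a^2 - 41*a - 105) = (a + 1)/(a + 5)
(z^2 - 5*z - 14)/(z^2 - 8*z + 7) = (z + 2)/(z - 1)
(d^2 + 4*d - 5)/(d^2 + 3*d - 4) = (d + 5)/(d + 4)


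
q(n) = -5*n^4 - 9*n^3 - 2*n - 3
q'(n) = -20*n^3 - 27*n^2 - 2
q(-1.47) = 5.18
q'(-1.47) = 3.19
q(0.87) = -13.53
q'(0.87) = -35.61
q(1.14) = -27.06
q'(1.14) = -66.72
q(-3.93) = -641.58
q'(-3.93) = 794.96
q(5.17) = -4829.21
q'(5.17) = -3487.45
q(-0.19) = -2.56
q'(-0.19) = -2.84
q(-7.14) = -9707.37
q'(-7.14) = 5901.44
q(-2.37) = -36.20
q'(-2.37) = 112.58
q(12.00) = -119259.00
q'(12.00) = -38450.00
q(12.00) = -119259.00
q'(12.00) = -38450.00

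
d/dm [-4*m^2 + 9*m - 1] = 9 - 8*m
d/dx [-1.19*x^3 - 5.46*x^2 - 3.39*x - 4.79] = -3.57*x^2 - 10.92*x - 3.39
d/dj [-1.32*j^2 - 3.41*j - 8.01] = -2.64*j - 3.41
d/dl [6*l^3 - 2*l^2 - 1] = 2*l*(9*l - 2)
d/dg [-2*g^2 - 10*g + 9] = -4*g - 10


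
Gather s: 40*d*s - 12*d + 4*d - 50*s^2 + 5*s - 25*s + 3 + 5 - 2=-8*d - 50*s^2 + s*(40*d - 20) + 6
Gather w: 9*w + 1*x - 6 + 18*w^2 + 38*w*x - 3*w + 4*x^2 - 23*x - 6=18*w^2 + w*(38*x + 6) + 4*x^2 - 22*x - 12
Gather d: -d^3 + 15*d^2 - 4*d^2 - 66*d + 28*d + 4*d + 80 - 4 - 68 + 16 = -d^3 + 11*d^2 - 34*d + 24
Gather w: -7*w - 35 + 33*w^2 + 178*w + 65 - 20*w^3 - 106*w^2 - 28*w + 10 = -20*w^3 - 73*w^2 + 143*w + 40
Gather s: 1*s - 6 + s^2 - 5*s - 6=s^2 - 4*s - 12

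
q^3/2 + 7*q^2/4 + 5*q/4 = q*(q/2 + 1/2)*(q + 5/2)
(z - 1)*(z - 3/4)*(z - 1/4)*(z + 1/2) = z^4 - 3*z^3/2 + 3*z^2/16 + 13*z/32 - 3/32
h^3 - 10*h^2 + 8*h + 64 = (h - 8)*(h - 4)*(h + 2)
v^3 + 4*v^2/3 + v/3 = v*(v + 1/3)*(v + 1)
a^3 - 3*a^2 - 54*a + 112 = (a - 8)*(a - 2)*(a + 7)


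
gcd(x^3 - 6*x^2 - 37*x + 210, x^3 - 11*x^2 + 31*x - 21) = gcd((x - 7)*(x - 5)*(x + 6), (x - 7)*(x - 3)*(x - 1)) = x - 7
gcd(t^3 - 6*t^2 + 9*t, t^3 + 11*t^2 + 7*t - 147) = t - 3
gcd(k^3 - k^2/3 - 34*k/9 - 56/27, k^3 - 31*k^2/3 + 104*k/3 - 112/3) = k - 7/3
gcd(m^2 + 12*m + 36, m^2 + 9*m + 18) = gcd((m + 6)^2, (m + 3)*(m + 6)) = m + 6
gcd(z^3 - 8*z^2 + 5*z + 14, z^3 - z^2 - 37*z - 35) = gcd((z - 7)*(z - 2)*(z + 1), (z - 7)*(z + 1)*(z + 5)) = z^2 - 6*z - 7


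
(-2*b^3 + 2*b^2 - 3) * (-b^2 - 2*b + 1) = 2*b^5 + 2*b^4 - 6*b^3 + 5*b^2 + 6*b - 3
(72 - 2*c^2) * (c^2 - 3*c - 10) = -2*c^4 + 6*c^3 + 92*c^2 - 216*c - 720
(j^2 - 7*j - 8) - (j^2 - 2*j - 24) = 16 - 5*j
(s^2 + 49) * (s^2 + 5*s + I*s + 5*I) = s^4 + 5*s^3 + I*s^3 + 49*s^2 + 5*I*s^2 + 245*s + 49*I*s + 245*I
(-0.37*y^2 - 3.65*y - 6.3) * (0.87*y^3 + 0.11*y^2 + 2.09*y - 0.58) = -0.3219*y^5 - 3.2162*y^4 - 6.6558*y^3 - 8.1069*y^2 - 11.05*y + 3.654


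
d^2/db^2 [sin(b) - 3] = -sin(b)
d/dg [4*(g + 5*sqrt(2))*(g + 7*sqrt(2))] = 8*g + 48*sqrt(2)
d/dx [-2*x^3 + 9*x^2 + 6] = 6*x*(3 - x)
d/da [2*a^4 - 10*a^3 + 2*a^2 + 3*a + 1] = 8*a^3 - 30*a^2 + 4*a + 3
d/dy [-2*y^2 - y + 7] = -4*y - 1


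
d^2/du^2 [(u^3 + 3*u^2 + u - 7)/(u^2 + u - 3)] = 2*(2*u^3 - 3*u^2 + 15*u + 2)/(u^6 + 3*u^5 - 6*u^4 - 17*u^3 + 18*u^2 + 27*u - 27)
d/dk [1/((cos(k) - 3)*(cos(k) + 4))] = (sin(k) + sin(2*k))/((cos(k) - 3)^2*(cos(k) + 4)^2)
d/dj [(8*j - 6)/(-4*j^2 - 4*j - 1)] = 16*(j - 2)/(8*j^3 + 12*j^2 + 6*j + 1)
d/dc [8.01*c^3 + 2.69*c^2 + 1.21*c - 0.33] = 24.03*c^2 + 5.38*c + 1.21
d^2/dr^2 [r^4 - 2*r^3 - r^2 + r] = 12*r^2 - 12*r - 2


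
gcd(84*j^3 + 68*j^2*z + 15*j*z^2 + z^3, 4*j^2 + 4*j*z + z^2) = 2*j + z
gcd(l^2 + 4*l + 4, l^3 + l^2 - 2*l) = l + 2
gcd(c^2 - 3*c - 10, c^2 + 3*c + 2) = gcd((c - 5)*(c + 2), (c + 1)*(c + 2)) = c + 2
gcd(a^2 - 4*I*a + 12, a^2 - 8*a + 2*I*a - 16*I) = a + 2*I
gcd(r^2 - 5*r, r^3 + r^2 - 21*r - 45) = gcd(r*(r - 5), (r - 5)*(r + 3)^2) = r - 5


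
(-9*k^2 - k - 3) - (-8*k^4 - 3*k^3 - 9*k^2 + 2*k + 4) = 8*k^4 + 3*k^3 - 3*k - 7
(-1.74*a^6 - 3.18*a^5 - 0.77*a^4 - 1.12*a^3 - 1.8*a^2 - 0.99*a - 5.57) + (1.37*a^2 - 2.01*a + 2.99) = -1.74*a^6 - 3.18*a^5 - 0.77*a^4 - 1.12*a^3 - 0.43*a^2 - 3.0*a - 2.58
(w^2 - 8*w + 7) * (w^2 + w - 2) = w^4 - 7*w^3 - 3*w^2 + 23*w - 14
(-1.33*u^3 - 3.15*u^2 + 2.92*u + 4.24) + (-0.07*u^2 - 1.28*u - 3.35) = -1.33*u^3 - 3.22*u^2 + 1.64*u + 0.89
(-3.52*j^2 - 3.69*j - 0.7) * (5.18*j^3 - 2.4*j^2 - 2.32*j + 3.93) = -18.2336*j^5 - 10.6662*j^4 + 13.3964*j^3 - 3.5928*j^2 - 12.8777*j - 2.751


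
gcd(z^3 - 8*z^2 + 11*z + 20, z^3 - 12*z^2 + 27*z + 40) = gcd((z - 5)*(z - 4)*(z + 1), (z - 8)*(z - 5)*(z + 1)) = z^2 - 4*z - 5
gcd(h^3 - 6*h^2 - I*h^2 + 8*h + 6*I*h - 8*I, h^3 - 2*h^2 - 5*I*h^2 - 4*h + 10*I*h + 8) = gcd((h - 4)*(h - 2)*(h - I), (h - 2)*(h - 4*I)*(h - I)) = h^2 + h*(-2 - I) + 2*I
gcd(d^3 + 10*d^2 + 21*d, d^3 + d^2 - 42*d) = d^2 + 7*d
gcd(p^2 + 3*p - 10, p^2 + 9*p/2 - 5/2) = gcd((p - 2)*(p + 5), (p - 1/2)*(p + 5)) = p + 5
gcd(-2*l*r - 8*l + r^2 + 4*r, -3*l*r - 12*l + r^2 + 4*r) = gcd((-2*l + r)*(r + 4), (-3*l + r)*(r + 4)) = r + 4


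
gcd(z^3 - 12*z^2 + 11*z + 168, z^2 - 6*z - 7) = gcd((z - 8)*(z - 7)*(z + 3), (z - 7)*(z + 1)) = z - 7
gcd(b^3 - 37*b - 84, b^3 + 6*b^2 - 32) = b + 4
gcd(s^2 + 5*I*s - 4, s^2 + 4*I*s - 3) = s + I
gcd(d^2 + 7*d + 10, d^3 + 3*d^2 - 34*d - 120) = d + 5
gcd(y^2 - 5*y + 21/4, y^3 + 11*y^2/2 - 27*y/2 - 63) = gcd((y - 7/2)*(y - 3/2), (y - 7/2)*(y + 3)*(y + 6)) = y - 7/2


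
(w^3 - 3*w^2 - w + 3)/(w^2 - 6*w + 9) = (w^2 - 1)/(w - 3)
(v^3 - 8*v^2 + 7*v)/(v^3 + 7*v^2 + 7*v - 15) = v*(v - 7)/(v^2 + 8*v + 15)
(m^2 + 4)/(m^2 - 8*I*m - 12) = (m + 2*I)/(m - 6*I)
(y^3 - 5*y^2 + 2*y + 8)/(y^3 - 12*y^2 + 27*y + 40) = (y^2 - 6*y + 8)/(y^2 - 13*y + 40)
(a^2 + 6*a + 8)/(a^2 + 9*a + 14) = (a + 4)/(a + 7)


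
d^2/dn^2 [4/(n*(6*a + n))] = 8*(n^2 + n*(6*a + n) + (6*a + n)^2)/(n^3*(6*a + n)^3)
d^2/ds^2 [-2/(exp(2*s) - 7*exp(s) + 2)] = 2*(-2*(2*exp(s) - 7)^2*exp(s) + (4*exp(s) - 7)*(exp(2*s) - 7*exp(s) + 2))*exp(s)/(exp(2*s) - 7*exp(s) + 2)^3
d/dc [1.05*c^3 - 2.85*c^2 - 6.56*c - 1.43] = 3.15*c^2 - 5.7*c - 6.56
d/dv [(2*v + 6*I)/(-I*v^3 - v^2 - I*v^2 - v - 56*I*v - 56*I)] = (-4*I*v^3 + v^2*(16 - 2*I) + v*(12 - 12*I) + 336 + 106*I)/(v^6 + v^5*(2 - 2*I) + v^4*(112 - 4*I) + v^3*(222 - 114*I) + v^2*(3247 - 224*I) + v*(6272 - 112*I) + 3136)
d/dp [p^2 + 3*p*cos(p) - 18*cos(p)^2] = -3*p*sin(p) + 2*p + 18*sin(2*p) + 3*cos(p)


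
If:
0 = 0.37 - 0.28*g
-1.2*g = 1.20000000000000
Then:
No Solution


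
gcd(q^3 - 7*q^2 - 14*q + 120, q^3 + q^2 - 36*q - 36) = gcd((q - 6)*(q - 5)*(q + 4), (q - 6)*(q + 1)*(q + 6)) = q - 6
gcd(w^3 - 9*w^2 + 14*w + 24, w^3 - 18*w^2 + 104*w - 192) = w^2 - 10*w + 24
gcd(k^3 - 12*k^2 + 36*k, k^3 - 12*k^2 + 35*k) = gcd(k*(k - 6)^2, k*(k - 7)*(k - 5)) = k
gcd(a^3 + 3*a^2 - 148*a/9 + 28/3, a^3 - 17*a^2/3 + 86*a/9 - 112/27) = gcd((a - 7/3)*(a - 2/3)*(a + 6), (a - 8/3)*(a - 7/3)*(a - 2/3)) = a^2 - 3*a + 14/9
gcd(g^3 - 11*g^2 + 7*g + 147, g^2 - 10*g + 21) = g - 7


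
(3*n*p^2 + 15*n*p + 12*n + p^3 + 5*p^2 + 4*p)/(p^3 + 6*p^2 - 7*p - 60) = (3*n*p + 3*n + p^2 + p)/(p^2 + 2*p - 15)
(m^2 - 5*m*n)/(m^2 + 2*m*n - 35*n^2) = m/(m + 7*n)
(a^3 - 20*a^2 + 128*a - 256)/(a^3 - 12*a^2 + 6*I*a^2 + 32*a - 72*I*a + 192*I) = (a - 8)/(a + 6*I)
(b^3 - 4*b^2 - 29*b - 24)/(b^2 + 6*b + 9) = (b^2 - 7*b - 8)/(b + 3)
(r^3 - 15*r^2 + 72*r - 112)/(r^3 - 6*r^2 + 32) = (r - 7)/(r + 2)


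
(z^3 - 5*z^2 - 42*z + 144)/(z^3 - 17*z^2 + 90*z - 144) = (z + 6)/(z - 6)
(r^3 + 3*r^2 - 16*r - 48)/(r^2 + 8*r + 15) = (r^2 - 16)/(r + 5)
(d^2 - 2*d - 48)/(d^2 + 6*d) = (d - 8)/d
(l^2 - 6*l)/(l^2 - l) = (l - 6)/(l - 1)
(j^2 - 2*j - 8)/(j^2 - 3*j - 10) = (j - 4)/(j - 5)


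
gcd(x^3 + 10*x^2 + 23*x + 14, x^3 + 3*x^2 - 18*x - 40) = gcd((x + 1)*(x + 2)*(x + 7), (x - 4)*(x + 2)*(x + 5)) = x + 2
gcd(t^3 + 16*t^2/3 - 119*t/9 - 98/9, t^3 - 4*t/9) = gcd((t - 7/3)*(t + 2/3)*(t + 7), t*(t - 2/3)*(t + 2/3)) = t + 2/3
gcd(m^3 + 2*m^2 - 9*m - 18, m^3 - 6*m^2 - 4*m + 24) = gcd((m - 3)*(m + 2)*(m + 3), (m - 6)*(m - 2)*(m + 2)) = m + 2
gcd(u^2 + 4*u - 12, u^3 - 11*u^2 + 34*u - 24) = 1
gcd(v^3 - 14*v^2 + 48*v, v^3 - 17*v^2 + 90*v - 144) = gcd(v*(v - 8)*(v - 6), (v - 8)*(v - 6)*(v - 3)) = v^2 - 14*v + 48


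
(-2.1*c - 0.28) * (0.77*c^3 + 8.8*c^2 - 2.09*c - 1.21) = -1.617*c^4 - 18.6956*c^3 + 1.925*c^2 + 3.1262*c + 0.3388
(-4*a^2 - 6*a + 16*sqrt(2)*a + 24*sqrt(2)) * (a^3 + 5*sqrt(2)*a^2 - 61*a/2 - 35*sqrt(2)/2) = -4*a^5 - 6*a^4 - 4*sqrt(2)*a^4 - 6*sqrt(2)*a^3 + 282*a^3 - 418*sqrt(2)*a^2 + 423*a^2 - 627*sqrt(2)*a - 560*a - 840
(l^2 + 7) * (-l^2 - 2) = -l^4 - 9*l^2 - 14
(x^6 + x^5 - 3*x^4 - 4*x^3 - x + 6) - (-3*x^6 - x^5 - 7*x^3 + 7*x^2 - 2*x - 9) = 4*x^6 + 2*x^5 - 3*x^4 + 3*x^3 - 7*x^2 + x + 15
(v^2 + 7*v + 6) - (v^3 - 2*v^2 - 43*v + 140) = -v^3 + 3*v^2 + 50*v - 134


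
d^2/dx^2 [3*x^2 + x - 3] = 6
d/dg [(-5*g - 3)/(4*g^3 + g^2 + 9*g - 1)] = (-20*g^3 - 5*g^2 - 45*g + (5*g + 3)*(12*g^2 + 2*g + 9) + 5)/(4*g^3 + g^2 + 9*g - 1)^2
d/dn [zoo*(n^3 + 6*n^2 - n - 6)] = zoo*(n^2 + n + 1)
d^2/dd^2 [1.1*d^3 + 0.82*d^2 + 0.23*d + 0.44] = 6.6*d + 1.64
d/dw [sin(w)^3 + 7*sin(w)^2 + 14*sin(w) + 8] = (3*sin(w)^2 + 14*sin(w) + 14)*cos(w)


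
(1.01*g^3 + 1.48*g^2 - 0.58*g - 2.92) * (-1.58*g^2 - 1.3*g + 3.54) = -1.5958*g^5 - 3.6514*g^4 + 2.5678*g^3 + 10.6068*g^2 + 1.7428*g - 10.3368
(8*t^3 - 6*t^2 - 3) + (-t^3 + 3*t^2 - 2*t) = 7*t^3 - 3*t^2 - 2*t - 3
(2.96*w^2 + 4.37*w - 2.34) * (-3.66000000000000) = -10.8336*w^2 - 15.9942*w + 8.5644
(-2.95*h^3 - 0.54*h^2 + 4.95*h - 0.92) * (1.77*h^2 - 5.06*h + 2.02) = -5.2215*h^5 + 13.9712*h^4 + 5.5349*h^3 - 27.7662*h^2 + 14.6542*h - 1.8584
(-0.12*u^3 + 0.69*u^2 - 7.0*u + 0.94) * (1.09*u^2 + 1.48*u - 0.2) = -0.1308*u^5 + 0.5745*u^4 - 6.5848*u^3 - 9.4734*u^2 + 2.7912*u - 0.188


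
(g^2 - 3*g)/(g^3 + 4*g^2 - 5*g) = (g - 3)/(g^2 + 4*g - 5)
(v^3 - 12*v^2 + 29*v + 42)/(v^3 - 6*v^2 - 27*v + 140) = (v^2 - 5*v - 6)/(v^2 + v - 20)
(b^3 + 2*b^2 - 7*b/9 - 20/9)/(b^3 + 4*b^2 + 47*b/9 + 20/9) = (b - 1)/(b + 1)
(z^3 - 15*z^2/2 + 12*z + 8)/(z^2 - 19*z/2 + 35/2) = (2*z^3 - 15*z^2 + 24*z + 16)/(2*z^2 - 19*z + 35)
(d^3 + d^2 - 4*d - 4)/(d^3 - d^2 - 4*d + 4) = (d + 1)/(d - 1)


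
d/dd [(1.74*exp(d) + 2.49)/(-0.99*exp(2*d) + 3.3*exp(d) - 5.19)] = (1.7226*exp(2*d) + 4.9302*exp(d) - 17.2476)*exp(d)/(0.9801*exp(4*d) - 6.534*exp(3*d) + 21.1662*exp(2*d) - 34.254*exp(d) + 26.9361)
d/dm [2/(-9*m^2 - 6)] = 4*m/(3*m^2 + 2)^2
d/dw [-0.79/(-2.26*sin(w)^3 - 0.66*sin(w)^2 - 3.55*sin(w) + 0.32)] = (-1.0428*sin(w) + 2.6781*cos(2*w) - 5.4826)*cos(w)/(2.26*sin(w)^3 + 0.66*sin(w)^2 + 3.55*sin(w) - 0.32)^2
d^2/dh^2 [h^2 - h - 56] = 2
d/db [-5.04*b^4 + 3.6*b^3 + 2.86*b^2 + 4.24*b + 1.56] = -20.16*b^3 + 10.8*b^2 + 5.72*b + 4.24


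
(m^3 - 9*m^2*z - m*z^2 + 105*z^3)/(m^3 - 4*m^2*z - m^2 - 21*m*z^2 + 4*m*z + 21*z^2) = (m - 5*z)/(m - 1)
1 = 1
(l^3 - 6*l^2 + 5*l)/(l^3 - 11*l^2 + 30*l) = (l - 1)/(l - 6)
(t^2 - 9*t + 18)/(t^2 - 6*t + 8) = (t^2 - 9*t + 18)/(t^2 - 6*t + 8)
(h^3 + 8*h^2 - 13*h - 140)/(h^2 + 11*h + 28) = (h^2 + h - 20)/(h + 4)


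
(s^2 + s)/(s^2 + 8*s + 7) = s/(s + 7)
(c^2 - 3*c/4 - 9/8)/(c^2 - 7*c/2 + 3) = (c + 3/4)/(c - 2)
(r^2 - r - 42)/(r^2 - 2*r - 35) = (r + 6)/(r + 5)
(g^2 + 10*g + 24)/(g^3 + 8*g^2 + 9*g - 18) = (g + 4)/(g^2 + 2*g - 3)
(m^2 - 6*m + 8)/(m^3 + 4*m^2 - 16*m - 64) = (m - 2)/(m^2 + 8*m + 16)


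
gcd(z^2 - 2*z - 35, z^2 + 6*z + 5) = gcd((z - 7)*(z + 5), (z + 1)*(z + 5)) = z + 5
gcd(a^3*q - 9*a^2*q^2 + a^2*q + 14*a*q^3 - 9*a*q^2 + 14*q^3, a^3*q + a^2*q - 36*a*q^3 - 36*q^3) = a*q + q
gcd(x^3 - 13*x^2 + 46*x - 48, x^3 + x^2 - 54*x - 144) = x - 8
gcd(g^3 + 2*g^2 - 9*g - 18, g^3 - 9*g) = g^2 - 9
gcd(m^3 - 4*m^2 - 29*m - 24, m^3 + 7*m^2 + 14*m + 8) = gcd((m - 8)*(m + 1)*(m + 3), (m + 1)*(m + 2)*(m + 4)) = m + 1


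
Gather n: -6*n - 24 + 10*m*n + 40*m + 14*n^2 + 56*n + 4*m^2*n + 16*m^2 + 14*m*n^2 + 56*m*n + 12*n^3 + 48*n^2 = 16*m^2 + 40*m + 12*n^3 + n^2*(14*m + 62) + n*(4*m^2 + 66*m + 50) - 24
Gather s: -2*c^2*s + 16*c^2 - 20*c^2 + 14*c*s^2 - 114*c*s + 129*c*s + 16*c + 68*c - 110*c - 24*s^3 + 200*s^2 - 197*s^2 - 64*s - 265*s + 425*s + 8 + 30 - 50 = -4*c^2 - 26*c - 24*s^3 + s^2*(14*c + 3) + s*(-2*c^2 + 15*c + 96) - 12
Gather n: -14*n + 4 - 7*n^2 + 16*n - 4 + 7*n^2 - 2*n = 0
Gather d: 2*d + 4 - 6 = 2*d - 2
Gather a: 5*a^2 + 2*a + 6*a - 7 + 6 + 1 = 5*a^2 + 8*a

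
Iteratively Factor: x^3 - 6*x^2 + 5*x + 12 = (x - 4)*(x^2 - 2*x - 3) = (x - 4)*(x - 3)*(x + 1)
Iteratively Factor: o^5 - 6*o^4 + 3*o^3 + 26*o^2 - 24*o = (o + 2)*(o^4 - 8*o^3 + 19*o^2 - 12*o) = (o - 1)*(o + 2)*(o^3 - 7*o^2 + 12*o) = o*(o - 1)*(o + 2)*(o^2 - 7*o + 12) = o*(o - 4)*(o - 1)*(o + 2)*(o - 3)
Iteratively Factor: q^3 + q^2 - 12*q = (q)*(q^2 + q - 12) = q*(q - 3)*(q + 4)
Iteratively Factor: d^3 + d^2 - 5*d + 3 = (d + 3)*(d^2 - 2*d + 1) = (d - 1)*(d + 3)*(d - 1)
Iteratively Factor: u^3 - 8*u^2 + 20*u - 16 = (u - 4)*(u^2 - 4*u + 4) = (u - 4)*(u - 2)*(u - 2)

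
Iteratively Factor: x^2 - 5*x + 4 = (x - 4)*(x - 1)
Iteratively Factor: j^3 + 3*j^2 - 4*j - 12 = (j + 3)*(j^2 - 4) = (j + 2)*(j + 3)*(j - 2)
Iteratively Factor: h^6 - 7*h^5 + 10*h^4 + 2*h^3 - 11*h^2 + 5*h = (h - 5)*(h^5 - 2*h^4 + 2*h^2 - h) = (h - 5)*(h + 1)*(h^4 - 3*h^3 + 3*h^2 - h) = (h - 5)*(h - 1)*(h + 1)*(h^3 - 2*h^2 + h) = h*(h - 5)*(h - 1)*(h + 1)*(h^2 - 2*h + 1) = h*(h - 5)*(h - 1)^2*(h + 1)*(h - 1)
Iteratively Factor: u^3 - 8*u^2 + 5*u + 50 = (u - 5)*(u^2 - 3*u - 10) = (u - 5)^2*(u + 2)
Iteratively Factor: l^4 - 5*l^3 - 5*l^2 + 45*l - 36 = (l - 3)*(l^3 - 2*l^2 - 11*l + 12) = (l - 3)*(l + 3)*(l^2 - 5*l + 4) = (l - 4)*(l - 3)*(l + 3)*(l - 1)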